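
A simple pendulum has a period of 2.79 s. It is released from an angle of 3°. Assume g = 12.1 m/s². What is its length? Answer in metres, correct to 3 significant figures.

From T = 2π√(L/g), L = gT²/(4π²) = 12.1 × 2.790²/(4π²) = 2.39 m.

2.39 m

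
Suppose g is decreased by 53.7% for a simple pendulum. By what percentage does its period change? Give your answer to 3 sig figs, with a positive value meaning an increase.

47.0%

T ∝ 1/√g, so T'/T = 1/√(0.4630) = 1.470.
Percentage change in T = (1.470 − 1) × 100% = 47.0%.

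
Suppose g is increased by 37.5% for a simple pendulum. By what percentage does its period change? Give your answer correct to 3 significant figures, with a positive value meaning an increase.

T ∝ 1/√g, so T'/T = 1/√(1.375) = 0.8528.
Percentage change in T = (0.8528 − 1) × 100% = -14.7%.

-14.7%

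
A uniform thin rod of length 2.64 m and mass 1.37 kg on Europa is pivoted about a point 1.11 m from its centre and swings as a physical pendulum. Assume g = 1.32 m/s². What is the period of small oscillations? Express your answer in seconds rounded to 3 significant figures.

6.99 s

For a physical pendulum T = 2π√(I/(mgd)), with d = 1.110 m from pivot to centre of mass.
I_cm = mL²/12 = 1.37 × 2.64²/12 = 0.7957 kg·m²; I = I_cm + md² = 0.7957 + 1.37 × 1.110² = 2.484 kg·m².
T = 2π√(2.484/(1.37 × 1.32 × 1.110)) = 6.99 s.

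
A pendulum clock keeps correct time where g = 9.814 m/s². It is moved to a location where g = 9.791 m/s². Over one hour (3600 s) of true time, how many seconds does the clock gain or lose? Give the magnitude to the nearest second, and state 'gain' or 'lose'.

lose 4 s

The clock's period scales as T ∝ 1/√g, so T'/T = √(9.814/9.791) = 1.00117.
In 3600 s of true time the clock registers 3600/1.00117 = 3595.8 s, so it loses 4 s.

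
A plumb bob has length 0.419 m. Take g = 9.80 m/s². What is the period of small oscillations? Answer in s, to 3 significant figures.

1.30 s

T = 2π√(L/g) = 2π√(0.419/9.80) = 2π × 0.2068 = 1.30 s.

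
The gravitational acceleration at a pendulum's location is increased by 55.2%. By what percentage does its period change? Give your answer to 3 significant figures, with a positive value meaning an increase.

-19.7%

T ∝ 1/√g, so T'/T = 1/√(1.552) = 0.8027.
Percentage change in T = (0.8027 − 1) × 100% = -19.7%.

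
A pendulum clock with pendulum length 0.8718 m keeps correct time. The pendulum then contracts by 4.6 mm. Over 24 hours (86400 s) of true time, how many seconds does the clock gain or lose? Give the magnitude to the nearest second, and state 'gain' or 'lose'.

gain 229 s

T ∝ √L, so T'/T = √(0.86720/0.8718) = 0.997358.
In 86400 s of true time the clock registers 86400/0.997358 = 86628.8 s, so it gains 229 s.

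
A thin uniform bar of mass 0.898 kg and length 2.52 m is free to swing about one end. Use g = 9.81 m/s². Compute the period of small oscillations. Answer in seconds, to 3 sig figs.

2.60 s

For a physical pendulum T = 2π√(I/(mgd)), with d = 1.260 m from pivot to centre of mass.
I_cm = mL²/12 = 0.898 × 2.52²/12 = 0.4752 kg·m²; I = I_cm + md² = 0.4752 + 0.898 × 1.260² = 1.901 kg·m².
T = 2π√(1.901/(0.898 × 9.81 × 1.260)) = 2.60 s.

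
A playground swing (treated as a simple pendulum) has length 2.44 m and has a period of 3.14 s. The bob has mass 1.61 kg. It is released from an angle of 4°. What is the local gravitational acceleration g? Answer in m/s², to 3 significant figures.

9.77 m/s²

From T = 2π√(L/g), g = 4π²L/T² = 4π² × 2.44/3.140² = 9.77 m/s².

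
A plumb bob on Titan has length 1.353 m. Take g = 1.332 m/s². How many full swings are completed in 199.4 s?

31

T = 2π√(L/g) = 2π√(1.353/1.332) = 6.3325 s.
Number of complete oscillations = ⌊199.4/6.3325⌋ = ⌊31.488⌋ = 31.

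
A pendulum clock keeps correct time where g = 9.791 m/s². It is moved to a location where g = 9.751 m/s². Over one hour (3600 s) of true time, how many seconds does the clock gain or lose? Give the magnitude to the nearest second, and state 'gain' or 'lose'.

The clock's period scales as T ∝ 1/√g, so T'/T = √(9.791/9.751) = 1.00205.
In 3600 s of true time the clock registers 3600/1.00205 = 3592.6 s, so it loses 7 s.

lose 7 s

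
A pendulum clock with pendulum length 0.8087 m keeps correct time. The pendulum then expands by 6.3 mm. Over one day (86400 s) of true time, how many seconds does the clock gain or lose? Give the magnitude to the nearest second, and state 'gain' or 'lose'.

lose 335 s

T ∝ √L, so T'/T = √(0.81500/0.8087) = 1.00389.
In 86400 s of true time the clock registers 86400/1.00389 = 86065.4 s, so it loses 335 s.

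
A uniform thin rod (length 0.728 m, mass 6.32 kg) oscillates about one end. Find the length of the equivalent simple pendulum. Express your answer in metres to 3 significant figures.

The equivalent simple-pendulum length is L_eq = I/(md), where I is about the pivot and d = 0.3640 m.
I_cm = (1/12)mL² = 0.2791 kg·m², so I = I_cm + md² = 0.2791 + 0.8374 = 1.116 kg·m².
L_eq = 1.116/(6.32 × 0.3640) = 0.485 m.

0.485 m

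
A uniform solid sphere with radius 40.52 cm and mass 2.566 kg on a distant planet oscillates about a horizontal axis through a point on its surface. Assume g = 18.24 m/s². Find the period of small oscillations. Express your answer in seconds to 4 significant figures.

1.108 s

I_cm = (2/5)mr² = 0.16852 kg·m². The pivot is at distance d = 0.4052 m from the centre of mass.
By the parallel-axis theorem, I = I_cm + md² = 0.16852 + 0.42130 = 0.58983 kg·m².
T = 2π√(I/(mgd)) = 2π√(0.58983/(2.566 × 18.24 × 0.4052)) = 1.108 s.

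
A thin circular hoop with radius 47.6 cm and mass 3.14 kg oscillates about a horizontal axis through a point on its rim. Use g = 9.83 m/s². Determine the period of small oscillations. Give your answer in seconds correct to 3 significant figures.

1.96 s

I_cm = mr² = 0.7114 kg·m². The pivot is at distance d = 0.476 m from the centre of mass.
By the parallel-axis theorem, I = I_cm + md² = 0.7114 + 0.7114 = 1.423 kg·m².
T = 2π√(I/(mgd)) = 2π√(1.423/(3.14 × 9.83 × 0.476)) = 1.96 s.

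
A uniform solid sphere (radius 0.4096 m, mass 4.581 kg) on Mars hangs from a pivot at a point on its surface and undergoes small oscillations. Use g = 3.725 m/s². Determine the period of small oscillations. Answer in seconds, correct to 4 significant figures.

2.465 s

I_cm = (2/5)mr² = 0.30743 kg·m². The pivot is at distance d = 0.4096 m from the centre of mass.
By the parallel-axis theorem, I = I_cm + md² = 0.30743 + 0.76856 = 1.0760 kg·m².
T = 2π√(I/(mgd)) = 2π√(1.0760/(4.581 × 3.725 × 0.4096)) = 2.465 s.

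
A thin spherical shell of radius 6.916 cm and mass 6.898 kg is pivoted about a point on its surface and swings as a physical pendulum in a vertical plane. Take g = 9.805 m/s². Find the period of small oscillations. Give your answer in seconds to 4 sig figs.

I_cm = (2/3)mr² = 0.021996 kg·m². The pivot is at distance d = 0.06916 m from the centre of mass.
By the parallel-axis theorem, I = I_cm + md² = 0.021996 + 0.032994 = 0.054990 kg·m².
T = 2π√(I/(mgd)) = 2π√(0.054990/(6.898 × 9.805 × 0.06916)) = 0.6813 s.

0.6813 s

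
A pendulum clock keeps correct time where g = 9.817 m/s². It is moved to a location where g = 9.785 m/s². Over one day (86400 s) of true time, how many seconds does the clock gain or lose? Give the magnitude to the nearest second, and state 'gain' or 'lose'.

lose 141 s

The clock's period scales as T ∝ 1/√g, so T'/T = √(9.817/9.785) = 1.00163.
In 86400 s of true time the clock registers 86400/1.00163 = 86259.1 s, so it loses 141 s.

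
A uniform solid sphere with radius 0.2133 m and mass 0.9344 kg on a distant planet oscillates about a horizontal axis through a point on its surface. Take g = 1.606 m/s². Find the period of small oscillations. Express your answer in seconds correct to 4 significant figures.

2.709 s

I_cm = (2/5)mr² = 0.017005 kg·m². The pivot is at distance d = 0.2133 m from the centre of mass.
By the parallel-axis theorem, I = I_cm + md² = 0.017005 + 0.042512 = 0.059517 kg·m².
T = 2π√(I/(mgd)) = 2π√(0.059517/(0.9344 × 1.606 × 0.2133)) = 2.709 s.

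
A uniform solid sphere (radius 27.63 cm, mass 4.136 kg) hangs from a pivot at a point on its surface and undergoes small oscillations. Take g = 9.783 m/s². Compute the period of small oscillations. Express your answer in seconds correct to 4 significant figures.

1.249 s

I_cm = (2/5)mr² = 0.12630 kg·m². The pivot is at distance d = 0.2763 m from the centre of mass.
By the parallel-axis theorem, I = I_cm + md² = 0.12630 + 0.31575 = 0.44205 kg·m².
T = 2π√(I/(mgd)) = 2π√(0.44205/(4.136 × 9.783 × 0.2763)) = 1.249 s.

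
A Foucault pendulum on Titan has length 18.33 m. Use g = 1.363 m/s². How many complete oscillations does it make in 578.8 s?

25

T = 2π√(L/g) = 2π√(18.33/1.363) = 23.042 s.
Number of complete oscillations = ⌊578.8/23.042⌋ = ⌊25.120⌋ = 25.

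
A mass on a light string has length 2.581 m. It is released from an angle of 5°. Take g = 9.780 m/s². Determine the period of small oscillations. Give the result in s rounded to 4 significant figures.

3.228 s

T = 2π√(L/g) = 2π√(2.581/9.780) = 2π × 0.51372 = 3.228 s.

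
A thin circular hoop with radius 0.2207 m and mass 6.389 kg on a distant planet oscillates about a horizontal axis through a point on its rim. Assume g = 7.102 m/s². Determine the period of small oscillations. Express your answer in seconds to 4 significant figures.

I_cm = mr² = 0.31120 kg·m². The pivot is at distance d = 0.2207 m from the centre of mass.
By the parallel-axis theorem, I = I_cm + md² = 0.31120 + 0.31120 = 0.62240 kg·m².
T = 2π√(I/(mgd)) = 2π√(0.62240/(6.389 × 7.102 × 0.2207)) = 1.566 s.

1.566 s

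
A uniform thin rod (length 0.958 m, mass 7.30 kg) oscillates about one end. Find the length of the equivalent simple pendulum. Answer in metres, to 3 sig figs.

0.639 m

The equivalent simple-pendulum length is L_eq = I/(md), where I is about the pivot and d = 0.4790 m.
I_cm = (1/12)mL² = 0.5583 kg·m², so I = I_cm + md² = 0.5583 + 1.675 = 2.233 kg·m².
L_eq = 2.233/(7.30 × 0.4790) = 0.639 m.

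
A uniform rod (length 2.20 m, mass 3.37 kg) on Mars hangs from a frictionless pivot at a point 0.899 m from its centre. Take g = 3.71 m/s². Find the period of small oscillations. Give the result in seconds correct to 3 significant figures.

For a physical pendulum T = 2π√(I/(mgd)), with d = 0.8990 m from pivot to centre of mass.
I_cm = mL²/12 = 3.37 × 2.20²/12 = 1.359 kg·m²; I = I_cm + md² = 1.359 + 3.37 × 0.8990² = 4.083 kg·m².
T = 2π√(4.083/(3.37 × 3.71 × 0.8990)) = 3.79 s.

3.79 s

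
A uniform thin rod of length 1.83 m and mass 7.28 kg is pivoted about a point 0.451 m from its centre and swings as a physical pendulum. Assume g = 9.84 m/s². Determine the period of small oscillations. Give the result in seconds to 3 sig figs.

For a physical pendulum T = 2π√(I/(mgd)), with d = 0.4510 m from pivot to centre of mass.
I_cm = mL²/12 = 7.28 × 1.83²/12 = 2.032 kg·m²; I = I_cm + md² = 2.032 + 7.28 × 0.4510² = 3.512 kg·m².
T = 2π√(3.512/(7.28 × 9.84 × 0.4510)) = 2.07 s.

2.07 s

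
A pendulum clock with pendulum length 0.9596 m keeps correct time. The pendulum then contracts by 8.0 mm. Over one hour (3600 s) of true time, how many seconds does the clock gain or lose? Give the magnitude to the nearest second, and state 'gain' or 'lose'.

gain 15 s

T ∝ √L, so T'/T = √(0.95160/0.9596) = 0.995823.
In 3600 s of true time the clock registers 3600/0.995823 = 3615.1 s, so it gains 15 s.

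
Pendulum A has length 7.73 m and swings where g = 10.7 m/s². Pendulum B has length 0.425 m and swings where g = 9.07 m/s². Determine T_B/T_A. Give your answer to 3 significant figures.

0.255

T = 2π√(L/g), so T_B/T_A = √((L_B/g_B)/(L_A/g_A)) = √((0.425/9.07)/(7.73/10.7)) = 0.255.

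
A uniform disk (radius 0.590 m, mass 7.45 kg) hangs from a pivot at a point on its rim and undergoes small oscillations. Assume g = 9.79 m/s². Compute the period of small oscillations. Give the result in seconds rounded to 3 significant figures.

1.89 s

I_cm = ½mr² = 1.297 kg·m². The pivot is at distance d = 0.590 m from the centre of mass.
By the parallel-axis theorem, I = I_cm + md² = 1.297 + 2.593 = 3.890 kg·m².
T = 2π√(I/(mgd)) = 2π√(3.890/(7.45 × 9.79 × 0.590)) = 1.89 s.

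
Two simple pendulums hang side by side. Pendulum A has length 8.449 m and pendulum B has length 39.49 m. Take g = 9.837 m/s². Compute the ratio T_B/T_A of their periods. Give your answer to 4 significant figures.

2.162

T ∝ √L, so T_B/T_A = √(L_B/L_A) = √(39.49/8.449) = 2.162.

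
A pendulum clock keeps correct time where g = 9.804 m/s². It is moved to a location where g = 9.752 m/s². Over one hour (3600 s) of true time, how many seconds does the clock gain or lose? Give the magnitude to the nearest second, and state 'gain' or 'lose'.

The clock's period scales as T ∝ 1/√g, so T'/T = √(9.804/9.752) = 1.00266.
In 3600 s of true time the clock registers 3600/1.00266 = 3590.4 s, so it loses 10 s.

lose 10 s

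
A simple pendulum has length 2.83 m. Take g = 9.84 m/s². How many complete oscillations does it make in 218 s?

T = 2π√(L/g) = 2π√(2.83/9.84) = 3.370 s.
Number of complete oscillations = ⌊218/3.370⌋ = ⌊64.70⌋ = 64.

64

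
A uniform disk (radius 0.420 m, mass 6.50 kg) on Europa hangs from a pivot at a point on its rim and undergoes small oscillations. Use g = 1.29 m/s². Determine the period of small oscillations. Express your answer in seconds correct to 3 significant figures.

4.39 s

I_cm = ½mr² = 0.5733 kg·m². The pivot is at distance d = 0.420 m from the centre of mass.
By the parallel-axis theorem, I = I_cm + md² = 0.5733 + 1.147 = 1.720 kg·m².
T = 2π√(I/(mgd)) = 2π√(1.720/(6.50 × 1.29 × 0.420)) = 4.39 s.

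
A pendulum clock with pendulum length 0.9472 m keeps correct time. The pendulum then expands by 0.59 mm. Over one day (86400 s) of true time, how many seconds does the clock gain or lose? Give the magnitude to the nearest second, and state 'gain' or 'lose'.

T ∝ √L, so T'/T = √(0.94779/0.9472) = 1.00031.
In 86400 s of true time the clock registers 86400/1.00031 = 86373.1 s, so it loses 27 s.

lose 27 s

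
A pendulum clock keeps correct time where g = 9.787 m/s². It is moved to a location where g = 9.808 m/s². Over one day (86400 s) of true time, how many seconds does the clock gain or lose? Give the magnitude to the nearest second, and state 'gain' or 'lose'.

The clock's period scales as T ∝ 1/√g, so T'/T = √(9.787/9.808) = 0.998929.
In 86400 s of true time the clock registers 86400/0.998929 = 86492.6 s, so it gains 93 s.

gain 93 s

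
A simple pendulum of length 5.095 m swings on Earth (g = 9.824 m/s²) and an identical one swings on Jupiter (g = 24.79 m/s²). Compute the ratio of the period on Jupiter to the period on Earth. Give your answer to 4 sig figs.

0.6295

T ∝ 1/√g, so T₂/T₁ = √(g₁/g₂) = √(9.824/24.79) = 0.6295.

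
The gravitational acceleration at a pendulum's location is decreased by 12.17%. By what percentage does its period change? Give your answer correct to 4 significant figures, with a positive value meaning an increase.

6.703%

T ∝ 1/√g, so T'/T = 1/√(0.87830) = 1.0670.
Percentage change in T = (1.0670 − 1) × 100% = 6.703%.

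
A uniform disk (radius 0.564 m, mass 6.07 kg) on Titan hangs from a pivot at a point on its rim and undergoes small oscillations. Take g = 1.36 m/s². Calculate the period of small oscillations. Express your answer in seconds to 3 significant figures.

4.96 s

I_cm = ½mr² = 0.9654 kg·m². The pivot is at distance d = 0.564 m from the centre of mass.
By the parallel-axis theorem, I = I_cm + md² = 0.9654 + 1.931 = 2.896 kg·m².
T = 2π√(I/(mgd)) = 2π√(2.896/(6.07 × 1.36 × 0.564)) = 4.96 s.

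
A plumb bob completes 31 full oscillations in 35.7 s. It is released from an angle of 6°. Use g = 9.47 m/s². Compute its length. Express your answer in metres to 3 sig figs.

0.318 m

T = 35.7/31 = 1.152 s.
From T = 2π√(L/g), L = gT²/(4π²) = 9.47 × 1.152²/(4π²) = 0.318 m.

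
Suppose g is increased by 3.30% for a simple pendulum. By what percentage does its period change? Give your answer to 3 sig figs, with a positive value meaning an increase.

-1.61%

T ∝ 1/√g, so T'/T = 1/√(1.033) = 0.9839.
Percentage change in T = (0.9839 − 1) × 100% = -1.61%.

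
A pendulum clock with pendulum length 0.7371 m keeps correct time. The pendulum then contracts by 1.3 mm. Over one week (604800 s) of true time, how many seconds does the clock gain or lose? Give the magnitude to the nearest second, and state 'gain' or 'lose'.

gain 534 s

T ∝ √L, so T'/T = √(0.73580/0.7371) = 0.999118.
In 604800 s of true time the clock registers 604800/0.999118 = 605334.0 s, so it gains 534 s.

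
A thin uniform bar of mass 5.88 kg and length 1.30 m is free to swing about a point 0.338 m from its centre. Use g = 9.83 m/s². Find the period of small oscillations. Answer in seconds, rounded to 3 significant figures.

For a physical pendulum T = 2π√(I/(mgd)), with d = 0.3380 m from pivot to centre of mass.
I_cm = mL²/12 = 5.88 × 1.30²/12 = 0.8281 kg·m²; I = I_cm + md² = 0.8281 + 5.88 × 0.3380² = 1.500 kg·m².
T = 2π√(1.500/(5.88 × 9.83 × 0.3380)) = 1.74 s.

1.74 s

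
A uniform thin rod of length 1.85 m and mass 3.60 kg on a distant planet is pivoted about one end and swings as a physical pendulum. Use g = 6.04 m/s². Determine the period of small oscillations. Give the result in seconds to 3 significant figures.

For a physical pendulum T = 2π√(I/(mgd)), with d = 0.9250 m from pivot to centre of mass.
I_cm = mL²/12 = 3.60 × 1.85²/12 = 1.027 kg·m²; I = I_cm + md² = 1.027 + 3.60 × 0.9250² = 4.107 kg·m².
T = 2π√(4.107/(3.60 × 6.04 × 0.9250)) = 2.84 s.

2.84 s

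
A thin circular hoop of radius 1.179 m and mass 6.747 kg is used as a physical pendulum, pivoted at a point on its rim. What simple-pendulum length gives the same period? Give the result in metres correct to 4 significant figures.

The equivalent simple-pendulum length is L_eq = I/(md), where I is about the pivot and d = 1.1790 m.
I_cm = mR² = 9.3786 kg·m², so I = I_cm + md² = 9.3786 + 9.3786 = 18.757 kg·m².
L_eq = 18.757/(6.747 × 1.1790) = 2.358 m.

2.358 m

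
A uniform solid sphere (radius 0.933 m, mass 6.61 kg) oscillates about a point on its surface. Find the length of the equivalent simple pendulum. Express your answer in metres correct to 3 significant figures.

1.31 m

The equivalent simple-pendulum length is L_eq = I/(md), where I is about the pivot and d = 0.9330 m.
I_cm = (2/5)mR² = 2.302 kg·m², so I = I_cm + md² = 2.302 + 5.754 = 8.056 kg·m².
L_eq = 8.056/(6.61 × 0.9330) = 1.31 m.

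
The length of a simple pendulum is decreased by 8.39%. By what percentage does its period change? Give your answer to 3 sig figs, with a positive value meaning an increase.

T ∝ √L, so T'/T = √(0.9161) = 0.9571.
Percentage change in T = (0.9571 − 1) × 100% = -4.29%.

-4.29%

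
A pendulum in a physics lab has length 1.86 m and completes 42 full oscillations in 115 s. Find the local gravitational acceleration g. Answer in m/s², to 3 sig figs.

T = 115/42 = 2.738 s.
From T = 2π√(L/g), g = 4π²L/T² = 4π² × 1.86/2.738² = 9.79 m/s².

9.79 m/s²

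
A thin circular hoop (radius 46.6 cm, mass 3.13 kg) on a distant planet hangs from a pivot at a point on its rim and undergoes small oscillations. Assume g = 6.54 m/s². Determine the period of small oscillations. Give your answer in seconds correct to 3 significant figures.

I_cm = mr² = 0.6797 kg·m². The pivot is at distance d = 0.466 m from the centre of mass.
By the parallel-axis theorem, I = I_cm + md² = 0.6797 + 0.6797 = 1.359 kg·m².
T = 2π√(I/(mgd)) = 2π√(1.359/(3.13 × 6.54 × 0.466)) = 2.37 s.

2.37 s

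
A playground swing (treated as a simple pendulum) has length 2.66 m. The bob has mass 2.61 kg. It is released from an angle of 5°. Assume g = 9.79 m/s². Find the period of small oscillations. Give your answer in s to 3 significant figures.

3.28 s

T = 2π√(L/g) = 2π√(2.66/9.79) = 2π × 0.5213 = 3.28 s.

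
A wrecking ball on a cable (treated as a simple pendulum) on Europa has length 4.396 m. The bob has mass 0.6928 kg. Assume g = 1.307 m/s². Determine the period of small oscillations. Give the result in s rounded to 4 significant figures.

T = 2π√(L/g) = 2π√(4.396/1.307) = 2π × 1.8340 = 11.52 s.

11.52 s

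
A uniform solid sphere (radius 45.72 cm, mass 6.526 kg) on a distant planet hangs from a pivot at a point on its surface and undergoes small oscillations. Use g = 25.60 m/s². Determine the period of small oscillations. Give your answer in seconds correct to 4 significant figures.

I_cm = (2/5)mr² = 0.54566 kg·m². The pivot is at distance d = 0.4572 m from the centre of mass.
By the parallel-axis theorem, I = I_cm + md² = 0.54566 + 1.3641 = 1.9098 kg·m².
T = 2π√(I/(mgd)) = 2π√(1.9098/(6.526 × 25.60 × 0.4572)) = 0.9935 s.

0.9935 s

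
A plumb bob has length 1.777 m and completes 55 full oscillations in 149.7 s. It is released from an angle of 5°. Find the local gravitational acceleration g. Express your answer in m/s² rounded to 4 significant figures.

9.470 m/s²

T = 149.7/55 = 2.7218 s.
From T = 2π√(L/g), g = 4π²L/T² = 4π² × 1.777/2.7218² = 9.470 m/s².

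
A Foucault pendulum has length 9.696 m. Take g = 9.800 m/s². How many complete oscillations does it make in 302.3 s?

T = 2π√(L/g) = 2π√(9.696/9.800) = 6.2498 s.
Number of complete oscillations = ⌊302.3/6.2498⌋ = ⌊48.370⌋ = 48.

48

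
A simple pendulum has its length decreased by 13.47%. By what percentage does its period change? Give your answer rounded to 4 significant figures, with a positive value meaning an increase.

T ∝ √L, so T'/T = √(0.86530) = 0.93022.
Percentage change in T = (0.93022 − 1) × 100% = -6.978%.

-6.978%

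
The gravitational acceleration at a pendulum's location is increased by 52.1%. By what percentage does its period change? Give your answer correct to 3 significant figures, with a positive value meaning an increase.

T ∝ 1/√g, so T'/T = 1/√(1.521) = 0.8108.
Percentage change in T = (0.8108 − 1) × 100% = -18.9%.

-18.9%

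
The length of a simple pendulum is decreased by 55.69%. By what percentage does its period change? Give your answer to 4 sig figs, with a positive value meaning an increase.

-33.43%

T ∝ √L, so T'/T = √(0.44310) = 0.66566.
Percentage change in T = (0.66566 − 1) × 100% = -33.43%.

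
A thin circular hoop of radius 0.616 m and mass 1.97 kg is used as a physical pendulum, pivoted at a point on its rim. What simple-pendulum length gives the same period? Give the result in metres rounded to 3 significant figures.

1.23 m

The equivalent simple-pendulum length is L_eq = I/(md), where I is about the pivot and d = 0.6160 m.
I_cm = mR² = 0.7475 kg·m², so I = I_cm + md² = 0.7475 + 0.7475 = 1.495 kg·m².
L_eq = 1.495/(1.97 × 0.6160) = 1.23 m.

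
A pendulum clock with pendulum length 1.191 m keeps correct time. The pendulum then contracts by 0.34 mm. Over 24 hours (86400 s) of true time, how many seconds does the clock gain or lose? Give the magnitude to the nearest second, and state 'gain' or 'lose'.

T ∝ √L, so T'/T = √(1.19066/1.191) = 0.999857.
In 86400 s of true time the clock registers 86400/0.999857 = 86412.3 s, so it gains 12 s.

gain 12 s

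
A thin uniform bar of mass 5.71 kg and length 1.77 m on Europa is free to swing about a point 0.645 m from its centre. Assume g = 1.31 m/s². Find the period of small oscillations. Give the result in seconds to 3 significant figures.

For a physical pendulum T = 2π√(I/(mgd)), with d = 0.6450 m from pivot to centre of mass.
I_cm = mL²/12 = 5.71 × 1.77²/12 = 1.491 kg·m²; I = I_cm + md² = 1.491 + 5.71 × 0.6450² = 3.866 kg·m².
T = 2π√(3.866/(5.71 × 1.31 × 0.6450)) = 5.62 s.

5.62 s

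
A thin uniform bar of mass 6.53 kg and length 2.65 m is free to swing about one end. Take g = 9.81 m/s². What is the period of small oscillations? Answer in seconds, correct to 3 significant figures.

For a physical pendulum T = 2π√(I/(mgd)), with d = 1.325 m from pivot to centre of mass.
I_cm = mL²/12 = 6.53 × 2.65²/12 = 3.821 kg·m²; I = I_cm + md² = 3.821 + 6.53 × 1.325² = 15.29 kg·m².
T = 2π√(15.29/(6.53 × 9.81 × 1.325)) = 2.67 s.

2.67 s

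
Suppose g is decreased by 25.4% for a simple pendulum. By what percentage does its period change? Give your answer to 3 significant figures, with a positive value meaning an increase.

T ∝ 1/√g, so T'/T = 1/√(0.7460) = 1.158.
Percentage change in T = (1.158 − 1) × 100% = 15.8%.

15.8%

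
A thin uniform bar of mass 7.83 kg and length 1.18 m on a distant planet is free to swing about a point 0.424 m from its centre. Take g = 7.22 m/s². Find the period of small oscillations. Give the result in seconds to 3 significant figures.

1.95 s

For a physical pendulum T = 2π√(I/(mgd)), with d = 0.4240 m from pivot to centre of mass.
I_cm = mL²/12 = 7.83 × 1.18²/12 = 0.9085 kg·m²; I = I_cm + md² = 0.9085 + 7.83 × 0.4240² = 2.316 kg·m².
T = 2π√(2.316/(7.83 × 7.22 × 0.4240)) = 1.95 s.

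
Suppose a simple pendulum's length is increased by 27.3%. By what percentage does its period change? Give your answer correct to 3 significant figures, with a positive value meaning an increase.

T ∝ √L, so T'/T = √(1.273) = 1.128.
Percentage change in T = (1.128 − 1) × 100% = 12.8%.

12.8%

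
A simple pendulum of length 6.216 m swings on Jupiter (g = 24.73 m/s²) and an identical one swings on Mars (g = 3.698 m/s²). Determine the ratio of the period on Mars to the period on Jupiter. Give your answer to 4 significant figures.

2.586

T ∝ 1/√g, so T₂/T₁ = √(g₁/g₂) = √(24.73/3.698) = 2.586.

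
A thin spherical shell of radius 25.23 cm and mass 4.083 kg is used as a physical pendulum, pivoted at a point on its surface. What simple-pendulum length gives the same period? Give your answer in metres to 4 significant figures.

The equivalent simple-pendulum length is L_eq = I/(md), where I is about the pivot and d = 0.25230 m.
I_cm = (2/3)mR² = 0.17327 kg·m², so I = I_cm + md² = 0.17327 + 0.25990 = 0.43317 kg·m².
L_eq = 0.43317/(4.083 × 0.25230) = 0.4205 m.

0.4205 m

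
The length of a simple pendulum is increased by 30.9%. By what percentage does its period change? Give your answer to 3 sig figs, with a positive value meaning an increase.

14.4%

T ∝ √L, so T'/T = √(1.309) = 1.144.
Percentage change in T = (1.144 − 1) × 100% = 14.4%.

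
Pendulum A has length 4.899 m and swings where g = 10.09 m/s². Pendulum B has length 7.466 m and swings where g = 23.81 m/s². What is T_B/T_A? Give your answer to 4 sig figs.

0.8036

T = 2π√(L/g), so T_B/T_A = √((L_B/g_B)/(L_A/g_A)) = √((7.466/23.81)/(4.899/10.09)) = 0.8036.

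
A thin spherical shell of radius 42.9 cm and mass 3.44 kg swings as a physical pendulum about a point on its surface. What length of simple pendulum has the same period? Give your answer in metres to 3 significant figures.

0.715 m

The equivalent simple-pendulum length is L_eq = I/(md), where I is about the pivot and d = 0.4290 m.
I_cm = (2/3)mR² = 0.4221 kg·m², so I = I_cm + md² = 0.4221 + 0.6331 = 1.055 kg·m².
L_eq = 1.055/(3.44 × 0.4290) = 0.715 m.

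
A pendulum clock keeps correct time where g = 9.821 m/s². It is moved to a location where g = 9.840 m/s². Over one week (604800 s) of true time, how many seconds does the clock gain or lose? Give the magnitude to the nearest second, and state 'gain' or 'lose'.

gain 585 s

The clock's period scales as T ∝ 1/√g, so T'/T = √(9.821/9.840) = 0.999034.
In 604800 s of true time the clock registers 604800/0.999034 = 605384.7 s, so it gains 585 s.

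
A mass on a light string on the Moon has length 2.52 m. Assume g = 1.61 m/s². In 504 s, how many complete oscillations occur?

64

T = 2π√(L/g) = 2π√(2.52/1.61) = 7.861 s.
Number of complete oscillations = ⌊504/7.861⌋ = ⌊64.12⌋ = 64.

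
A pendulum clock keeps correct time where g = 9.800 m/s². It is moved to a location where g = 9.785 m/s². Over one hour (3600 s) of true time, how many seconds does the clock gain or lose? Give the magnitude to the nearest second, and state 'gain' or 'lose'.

lose 3 s

The clock's period scales as T ∝ 1/√g, so T'/T = √(9.800/9.785) = 1.00077.
In 3600 s of true time the clock registers 3600/1.00077 = 3597.2 s, so it loses 3 s.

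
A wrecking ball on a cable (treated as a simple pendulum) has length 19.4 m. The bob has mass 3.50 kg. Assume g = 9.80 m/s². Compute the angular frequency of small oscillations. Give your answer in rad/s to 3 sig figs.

0.711 rad/s

ω = √(g/L) = √(9.80/19.4) = 0.711 rad/s.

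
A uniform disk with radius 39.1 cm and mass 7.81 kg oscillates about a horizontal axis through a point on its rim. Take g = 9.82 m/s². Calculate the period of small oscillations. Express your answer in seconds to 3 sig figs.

1.54 s

I_cm = ½mr² = 0.5970 kg·m². The pivot is at distance d = 0.391 m from the centre of mass.
By the parallel-axis theorem, I = I_cm + md² = 0.5970 + 1.194 = 1.791 kg·m².
T = 2π√(I/(mgd)) = 2π√(1.791/(7.81 × 9.82 × 0.391)) = 1.54 s.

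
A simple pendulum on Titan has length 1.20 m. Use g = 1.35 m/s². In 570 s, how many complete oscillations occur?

T = 2π√(L/g) = 2π√(1.20/1.35) = 5.924 s.
Number of complete oscillations = ⌊570/5.924⌋ = ⌊96.22⌋ = 96.

96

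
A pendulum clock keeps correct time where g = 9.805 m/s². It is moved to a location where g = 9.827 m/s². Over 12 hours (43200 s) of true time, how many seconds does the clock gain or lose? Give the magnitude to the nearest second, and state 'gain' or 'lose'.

The clock's period scales as T ∝ 1/√g, so T'/T = √(9.805/9.827) = 0.998880.
In 43200 s of true time the clock registers 43200/0.998880 = 43248.4 s, so it gains 48 s.

gain 48 s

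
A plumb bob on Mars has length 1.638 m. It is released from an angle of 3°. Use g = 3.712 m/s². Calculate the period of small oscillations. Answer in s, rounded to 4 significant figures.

T = 2π√(L/g) = 2π√(1.638/3.712) = 2π × 0.66428 = 4.174 s.

4.174 s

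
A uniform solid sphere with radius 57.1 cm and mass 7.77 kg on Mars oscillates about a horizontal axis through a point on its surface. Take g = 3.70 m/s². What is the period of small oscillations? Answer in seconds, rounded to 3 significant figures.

2.92 s

I_cm = (2/5)mr² = 1.013 kg·m². The pivot is at distance d = 0.571 m from the centre of mass.
By the parallel-axis theorem, I = I_cm + md² = 1.013 + 2.533 = 3.547 kg·m².
T = 2π√(I/(mgd)) = 2π√(3.547/(7.77 × 3.70 × 0.571)) = 2.92 s.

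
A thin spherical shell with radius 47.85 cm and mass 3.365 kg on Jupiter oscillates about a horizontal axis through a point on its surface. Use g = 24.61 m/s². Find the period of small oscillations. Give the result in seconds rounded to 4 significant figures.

1.131 s

I_cm = (2/3)mr² = 0.51364 kg·m². The pivot is at distance d = 0.4785 m from the centre of mass.
By the parallel-axis theorem, I = I_cm + md² = 0.51364 + 0.77046 = 1.2841 kg·m².
T = 2π√(I/(mgd)) = 2π√(1.2841/(3.365 × 24.61 × 0.4785)) = 1.131 s.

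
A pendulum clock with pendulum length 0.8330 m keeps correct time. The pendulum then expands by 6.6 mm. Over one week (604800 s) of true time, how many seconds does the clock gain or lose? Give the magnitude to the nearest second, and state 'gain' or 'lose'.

lose 2382 s

T ∝ √L, so T'/T = √(0.83960/0.8330) = 1.00395.
In 604800 s of true time the clock registers 604800/1.00395 = 602418.2 s, so it loses 2382 s.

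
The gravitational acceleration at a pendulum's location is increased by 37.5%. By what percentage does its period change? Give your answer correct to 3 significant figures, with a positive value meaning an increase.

-14.7%

T ∝ 1/√g, so T'/T = 1/√(1.375) = 0.8528.
Percentage change in T = (0.8528 − 1) × 100% = -14.7%.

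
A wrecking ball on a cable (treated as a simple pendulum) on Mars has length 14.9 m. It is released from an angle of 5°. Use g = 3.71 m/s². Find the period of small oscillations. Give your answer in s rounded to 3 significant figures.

T = 2π√(L/g) = 2π√(14.9/3.71) = 2π × 2.004 = 12.6 s.

12.6 s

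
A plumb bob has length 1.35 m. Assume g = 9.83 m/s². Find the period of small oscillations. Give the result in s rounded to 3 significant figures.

2.33 s

T = 2π√(L/g) = 2π√(1.35/9.83) = 2π × 0.3706 = 2.33 s.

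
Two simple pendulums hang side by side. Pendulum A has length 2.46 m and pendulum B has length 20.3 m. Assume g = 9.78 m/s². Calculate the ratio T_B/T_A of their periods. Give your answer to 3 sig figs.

2.87

T ∝ √L, so T_B/T_A = √(L_B/L_A) = √(20.3/2.46) = 2.87.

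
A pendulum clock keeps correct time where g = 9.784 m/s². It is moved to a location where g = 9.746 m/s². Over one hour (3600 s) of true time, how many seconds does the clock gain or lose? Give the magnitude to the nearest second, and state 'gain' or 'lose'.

lose 7 s

The clock's period scales as T ∝ 1/√g, so T'/T = √(9.784/9.746) = 1.00195.
In 3600 s of true time the clock registers 3600/1.00195 = 3593.0 s, so it loses 7 s.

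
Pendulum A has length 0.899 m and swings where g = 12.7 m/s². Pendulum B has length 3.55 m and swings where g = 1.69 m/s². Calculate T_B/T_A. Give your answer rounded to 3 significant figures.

T = 2π√(L/g), so T_B/T_A = √((L_B/g_B)/(L_A/g_A)) = √((3.55/1.69)/(0.899/12.7)) = 5.45.

5.45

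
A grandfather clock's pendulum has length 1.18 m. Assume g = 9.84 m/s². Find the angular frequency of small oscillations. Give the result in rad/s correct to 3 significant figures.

ω = √(g/L) = √(9.84/1.18) = 2.89 rad/s.

2.89 rad/s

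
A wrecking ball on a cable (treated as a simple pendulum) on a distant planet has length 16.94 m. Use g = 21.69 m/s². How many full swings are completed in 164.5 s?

29

T = 2π√(L/g) = 2π√(16.94/21.69) = 5.5527 s.
Number of complete oscillations = ⌊164.5/5.5527⌋ = ⌊29.625⌋ = 29.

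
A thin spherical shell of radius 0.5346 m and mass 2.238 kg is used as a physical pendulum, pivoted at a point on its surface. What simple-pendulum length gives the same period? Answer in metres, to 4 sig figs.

The equivalent simple-pendulum length is L_eq = I/(md), where I is about the pivot and d = 0.53460 m.
I_cm = (2/3)mR² = 0.42641 kg·m², so I = I_cm + md² = 0.42641 + 0.63961 = 1.0660 kg·m².
L_eq = 1.0660/(2.238 × 0.53460) = 0.8910 m.

0.8910 m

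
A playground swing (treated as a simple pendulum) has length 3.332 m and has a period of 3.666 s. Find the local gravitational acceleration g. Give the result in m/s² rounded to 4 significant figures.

From T = 2π√(L/g), g = 4π²L/T² = 4π² × 3.332/3.6660² = 9.788 m/s².

9.788 m/s²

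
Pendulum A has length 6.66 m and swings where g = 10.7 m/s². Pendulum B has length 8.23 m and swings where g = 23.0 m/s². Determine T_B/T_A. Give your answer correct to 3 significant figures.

0.758

T = 2π√(L/g), so T_B/T_A = √((L_B/g_B)/(L_A/g_A)) = √((8.23/23.0)/(6.66/10.7)) = 0.758.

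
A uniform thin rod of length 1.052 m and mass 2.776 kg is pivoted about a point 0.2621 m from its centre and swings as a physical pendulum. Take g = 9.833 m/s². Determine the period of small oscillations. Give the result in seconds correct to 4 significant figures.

1.570 s

For a physical pendulum T = 2π√(I/(mgd)), with d = 0.26210 m from pivot to centre of mass.
I_cm = mL²/12 = 2.776 × 1.052²/12 = 0.25602 kg·m²; I = I_cm + md² = 0.25602 + 2.776 × 0.26210² = 0.44672 kg·m².
T = 2π√(0.44672/(2.776 × 9.833 × 0.26210)) = 1.570 s.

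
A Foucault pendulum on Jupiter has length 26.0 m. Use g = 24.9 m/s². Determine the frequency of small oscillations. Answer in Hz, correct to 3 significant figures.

T = 2π√(L/g) = 2π√(26.0/24.9) = 6.420 s, so f = 1/T = 0.156 Hz.

0.156 Hz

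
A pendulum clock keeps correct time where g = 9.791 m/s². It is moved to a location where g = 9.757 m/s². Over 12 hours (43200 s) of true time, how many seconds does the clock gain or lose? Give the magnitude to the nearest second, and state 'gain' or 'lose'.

The clock's period scales as T ∝ 1/√g, so T'/T = √(9.791/9.757) = 1.00174.
In 43200 s of true time the clock registers 43200/1.00174 = 43124.9 s, so it loses 75 s.

lose 75 s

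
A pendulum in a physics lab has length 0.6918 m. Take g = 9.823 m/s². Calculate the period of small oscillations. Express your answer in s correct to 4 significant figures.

1.667 s

T = 2π√(L/g) = 2π√(0.6918/9.823) = 2π × 0.26538 = 1.667 s.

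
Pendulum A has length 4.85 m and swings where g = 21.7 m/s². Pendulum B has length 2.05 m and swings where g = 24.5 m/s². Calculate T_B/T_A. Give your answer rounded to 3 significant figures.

0.612

T = 2π√(L/g), so T_B/T_A = √((L_B/g_B)/(L_A/g_A)) = √((2.05/24.5)/(4.85/21.7)) = 0.612.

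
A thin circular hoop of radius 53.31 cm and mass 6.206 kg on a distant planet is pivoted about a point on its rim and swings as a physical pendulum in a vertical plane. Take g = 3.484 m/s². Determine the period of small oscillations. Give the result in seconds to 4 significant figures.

I_cm = mr² = 1.7637 kg·m². The pivot is at distance d = 0.5331 m from the centre of mass.
By the parallel-axis theorem, I = I_cm + md² = 1.7637 + 1.7637 = 3.5274 kg·m².
T = 2π√(I/(mgd)) = 2π√(3.5274/(6.206 × 3.484 × 0.5331)) = 3.476 s.

3.476 s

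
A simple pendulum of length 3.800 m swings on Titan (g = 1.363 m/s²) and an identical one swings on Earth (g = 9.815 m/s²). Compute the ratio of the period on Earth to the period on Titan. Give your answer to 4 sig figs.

T ∝ 1/√g, so T₂/T₁ = √(g₁/g₂) = √(1.363/9.815) = 0.3727.

0.3727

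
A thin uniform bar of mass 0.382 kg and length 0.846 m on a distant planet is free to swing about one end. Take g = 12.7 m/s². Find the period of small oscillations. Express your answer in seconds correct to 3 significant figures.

For a physical pendulum T = 2π√(I/(mgd)), with d = 0.4230 m from pivot to centre of mass.
I_cm = mL²/12 = 0.382 × 0.846²/12 = 0.02278 kg·m²; I = I_cm + md² = 0.02278 + 0.382 × 0.4230² = 0.09113 kg·m².
T = 2π√(0.09113/(0.382 × 12.7 × 0.4230)) = 1.32 s.

1.32 s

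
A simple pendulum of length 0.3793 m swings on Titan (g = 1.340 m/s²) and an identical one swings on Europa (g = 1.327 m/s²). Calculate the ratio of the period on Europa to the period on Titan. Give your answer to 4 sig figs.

1.005

T ∝ 1/√g, so T₂/T₁ = √(g₁/g₂) = √(1.340/1.327) = 1.005.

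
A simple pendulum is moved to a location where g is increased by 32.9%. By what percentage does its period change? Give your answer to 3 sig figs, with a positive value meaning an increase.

-13.3%

T ∝ 1/√g, so T'/T = 1/√(1.329) = 0.8674.
Percentage change in T = (0.8674 − 1) × 100% = -13.3%.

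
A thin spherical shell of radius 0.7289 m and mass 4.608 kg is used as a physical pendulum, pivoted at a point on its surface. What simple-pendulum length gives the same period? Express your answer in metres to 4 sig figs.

1.215 m

The equivalent simple-pendulum length is L_eq = I/(md), where I is about the pivot and d = 0.72890 m.
I_cm = (2/3)mR² = 1.6321 kg·m², so I = I_cm + md² = 1.6321 + 2.4482 = 4.0803 kg·m².
L_eq = 4.0803/(4.608 × 0.72890) = 1.215 m.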